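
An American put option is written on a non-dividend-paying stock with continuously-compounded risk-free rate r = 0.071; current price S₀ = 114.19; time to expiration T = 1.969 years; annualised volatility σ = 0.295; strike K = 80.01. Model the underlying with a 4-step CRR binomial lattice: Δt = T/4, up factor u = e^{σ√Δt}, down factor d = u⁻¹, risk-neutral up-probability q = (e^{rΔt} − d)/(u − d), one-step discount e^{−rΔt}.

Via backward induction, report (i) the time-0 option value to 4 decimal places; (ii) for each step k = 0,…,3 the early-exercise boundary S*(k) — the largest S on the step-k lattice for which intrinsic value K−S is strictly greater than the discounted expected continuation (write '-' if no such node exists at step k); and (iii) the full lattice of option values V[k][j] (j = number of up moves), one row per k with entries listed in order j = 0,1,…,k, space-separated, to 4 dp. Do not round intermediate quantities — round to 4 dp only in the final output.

params: Δt=0.49225 u=1.22995 d=0.81304 q=0.53375 e^(-rΔt)=0.96565
t_4 payoffs: 30.1126 4.5263 0.0000 0.0000 0.0000
t_3: node(3,0) S=61.3713 payoff=18.6387 vs cont=15.8906 → 18.6387 [stop]  node(3,1) S=92.8412 payoff=0.0000 vs cont=2.0379 → 2.0379 [wait]  node(3,2) S=140.4480 payoff=0.0000 vs cont=0.0000 → 0.0000 [wait]  node(3,3) S=212.4665 payoff=0.0000 vs cont=0.0000 → 0.0000 [wait]  ⇒ S*(3)=61.3713
t_2: node(2,0) S=75.4837 payoff=4.5263 vs cont=9.4421 → 9.4421 [wait]  node(2,1) S=114.1900 payoff=0.0000 vs cont=0.9175 → 0.9175 [wait]  node(2,2) S=172.7440 payoff=0.0000 vs cont=0.0000 → 0.0000 [wait]  ⇒ S*(2)=-
t_1: node(1,0) S=92.8412 payoff=0.0000 vs cont=4.7241 → 4.7241 [wait]  node(1,1) S=140.4480 payoff=0.0000 vs cont=0.4131 → 0.4131 [wait]  ⇒ S*(1)=-
t_0: node(0,0) S=114.1900 payoff=0.0000 vs cont=2.3398 → 2.3398 [wait]  ⇒ S*(0)=-

price = 2.3398
boundary = - - - 61.3713
tree:
2.3398
4.7241 0.4131
9.4421 0.9175 0.0000
18.6387 2.0379 0.0000 0.0000
30.1126 4.5263 0.0000 0.0000 0.0000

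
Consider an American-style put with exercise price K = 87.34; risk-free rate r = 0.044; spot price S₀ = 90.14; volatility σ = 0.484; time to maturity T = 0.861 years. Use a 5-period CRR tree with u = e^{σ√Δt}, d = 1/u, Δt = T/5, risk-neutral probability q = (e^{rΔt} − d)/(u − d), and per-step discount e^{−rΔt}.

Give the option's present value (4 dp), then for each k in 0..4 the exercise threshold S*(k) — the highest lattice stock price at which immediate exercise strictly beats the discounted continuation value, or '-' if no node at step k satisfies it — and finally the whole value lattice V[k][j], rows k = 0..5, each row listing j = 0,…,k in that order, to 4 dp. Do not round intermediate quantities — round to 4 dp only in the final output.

price = 13.6835
boundary = - - - 49.3446 60.3206
tree:
13.6835
20.0046 6.7419
28.2116 11.0285 1.9934
37.9954 17.5816 3.7809 0.0000
46.9742 27.0194 7.1713 0.0000 0.0000
54.3192 37.9954 13.6020 0.0000 0.0000 0.0000

params: Δt=0.17220 u=1.22244 d=0.81804 q=0.46876 e^(-rΔt)=0.99245
t_5 payoffs: 54.3192 37.9954 13.6020 0.0000 0.0000 0.0000
t_4: node(4,0) S=40.3658 payoff=46.9742 vs cont=46.3150 → 46.9742 [stop]  node(4,1) S=60.3206 payoff=27.0194 vs cont=26.3602 → 27.0194 [stop]  node(4,2) S=90.1400 payoff=0.0000 vs cont=7.1713 → 7.1713 [wait]  node(4,3) S=134.7006 payoff=0.0000 vs cont=0.0000 → 0.0000 [wait]  node(4,4) S=201.2898 payoff=0.0000 vs cont=0.0000 → 0.0000 [wait]  ⇒ S*(4)=60.3206
t_3: node(3,0) S=49.3446 payoff=37.9954 vs cont=37.3362 → 37.9954 [stop]  node(3,1) S=73.7380 payoff=13.6020 vs cont=17.5816 → 17.5816 [wait]  node(3,2) S=110.1904 payoff=0.0000 vs cont=3.7809 → 3.7809 [wait]  node(3,3) S=164.6629 payoff=0.0000 vs cont=0.0000 → 0.0000 [wait]  ⇒ S*(3)=49.3446
t_2: node(2,0) S=60.3206 payoff=27.0194 vs cont=28.2116 → 28.2116 [wait]  node(2,1) S=90.1400 payoff=0.0000 vs cont=11.0285 → 11.0285 [wait]  node(2,2) S=134.7006 payoff=0.0000 vs cont=1.9934 → 1.9934 [wait]  ⇒ S*(2)=-
t_1: node(1,0) S=73.7380 payoff=13.6020 vs cont=20.0046 → 20.0046 [wait]  node(1,1) S=110.1904 payoff=0.0000 vs cont=6.7419 → 6.7419 [wait]  ⇒ S*(1)=-
t_0: node(0,0) S=90.1400 payoff=0.0000 vs cont=13.6835 → 13.6835 [wait]  ⇒ S*(0)=-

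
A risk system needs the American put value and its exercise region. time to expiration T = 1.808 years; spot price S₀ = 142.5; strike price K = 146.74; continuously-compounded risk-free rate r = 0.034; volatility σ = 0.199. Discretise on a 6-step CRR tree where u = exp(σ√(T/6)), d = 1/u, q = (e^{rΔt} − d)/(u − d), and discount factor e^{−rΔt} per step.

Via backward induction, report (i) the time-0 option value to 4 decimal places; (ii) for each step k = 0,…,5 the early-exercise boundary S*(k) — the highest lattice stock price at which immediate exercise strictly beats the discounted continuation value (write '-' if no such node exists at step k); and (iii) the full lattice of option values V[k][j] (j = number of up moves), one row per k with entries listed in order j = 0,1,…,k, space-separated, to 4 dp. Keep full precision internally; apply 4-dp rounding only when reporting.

price = 14.0932
boundary = - - 114.5332 102.6809 114.5332 127.7536
tree:
14.0932
21.7155 7.3298
32.2068 12.4521 2.7421
44.0591 20.4859 5.2758 0.4554
54.6849 32.2068 10.0620 0.9580 0.0000
64.2111 44.0591 18.9864 2.0155 0.0000 0.0000
72.7515 54.6849 32.2068 4.2400 0.0000 0.0000 0.0000

Δt=0.30133, u=1.11543, d=0.89652, q=0.51976, disc=e^(-rΔt)=0.98981
k=6 terminal: V=max(K-S,0) → 72.7515 54.6849 32.2068 4.2400 0.0000 0.0000 0.0000
k=5: j=0 S=82.5289 intr=64.2111 cont=62.7154 V=64.2111[EX]; j=1 S=102.6809 intr=44.0591 cont=42.5634 V=44.0591[EX]; j=2 S=127.7536 intr=18.9864 cont=17.4907 V=18.9864[EX]; j=3 S=158.9486 intr=0.0000 cont=2.0155 V=2.0155[hold]; j=4 S=197.7608 intr=0.0000 cont=0.0000 V=0.0000[hold]; j=5 S=246.0502 intr=0.0000 cont=0.0000 V=0.0000[hold]  S*(5)=127.7536
k=4: j=0 S=92.0551 intr=54.6849 cont=53.1892 V=54.6849[EX]; j=1 S=114.5332 intr=32.2068 cont=30.7111 V=32.2068[EX]; j=2 S=142.5000 intr=4.2400 cont=10.0620 V=10.0620[hold]; j=3 S=177.2958 intr=0.0000 cont=0.9580 V=0.9580[hold]; j=4 S=220.5881 intr=0.0000 cont=0.0000 V=0.0000[hold]  S*(4)=114.5332
k=3: j=0 S=102.6809 intr=44.0591 cont=42.5634 V=44.0591[EX]; j=1 S=127.7536 intr=18.9864 cont=20.4859 V=20.4859[hold]; j=2 S=158.9486 intr=0.0000 cont=5.2758 V=5.2758[hold]; j=3 S=197.7608 intr=0.0000 cont=0.4554 V=0.4554[hold]  S*(3)=102.6809
k=2: j=0 S=114.5332 intr=32.2068 cont=31.4825 V=32.2068[EX]; j=1 S=142.5000 intr=4.2400 cont=12.4521 V=12.4521[hold]; j=2 S=177.2958 intr=0.0000 cont=2.7421 V=2.7421[hold]  S*(2)=114.5332
k=1: j=0 S=127.7536 intr=18.9864 cont=21.7155 V=21.7155[hold]; j=1 S=158.9486 intr=0.0000 cont=7.3298 V=7.3298[hold]  S*(1)=-
k=0: j=0 S=142.5000 intr=4.2400 cont=14.0932 V=14.0932[hold]  S*(0)=-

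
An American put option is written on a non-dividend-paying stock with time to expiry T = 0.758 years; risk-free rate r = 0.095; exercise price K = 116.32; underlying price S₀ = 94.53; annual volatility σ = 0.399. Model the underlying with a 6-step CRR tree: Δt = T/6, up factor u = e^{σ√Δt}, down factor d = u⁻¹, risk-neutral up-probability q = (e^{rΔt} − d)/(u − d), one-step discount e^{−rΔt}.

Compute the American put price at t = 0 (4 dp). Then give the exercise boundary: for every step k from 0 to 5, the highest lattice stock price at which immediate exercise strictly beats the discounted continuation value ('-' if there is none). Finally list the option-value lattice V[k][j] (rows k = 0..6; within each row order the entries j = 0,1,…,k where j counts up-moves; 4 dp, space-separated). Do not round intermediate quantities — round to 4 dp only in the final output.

price = 24.3495
boundary = - 82.0312 71.1849 82.0312 71.1849 82.0312
tree:
24.3495
34.2888 15.2656
45.1351 23.3723 7.7472
54.5472 34.2888 13.3151 2.5181
62.7149 45.1351 22.0189 5.1698 0.0000
69.8026 54.5472 34.2888 10.6136 0.0000 0.0000
75.9532 62.7149 45.1351 21.7900 0.0000 0.0000 0.0000

Δt=0.12633  u=1.15237  d=0.86778  q=0.50703  discount=0.98807
step 6 (expiry): payoffs max(K−S,0) = 75.9532 62.7149 45.1351 21.7900 0.0000 0.0000 0.0000
step 5: (k=5,j=0): S=46.5174, (K−S)⁺=69.8026, hold=68.4149 ⇒ V=69.8026 exercise | (k=5,j=1): S=61.7728, (K−S)⁺=54.5472, hold=53.1595 ⇒ V=54.5472 exercise | (k=5,j=2): S=82.0312, (K−S)⁺=34.2888, hold=32.9012 ⇒ V=34.2888 exercise | (k=5,j=3): S=108.9333, (K−S)⁺=7.3867, hold=10.6136 ⇒ V=10.6136 continue | (k=5,j=4): S=144.6579, (K−S)⁺=0.0000, hold=0.0000 ⇒ V=0.0000 continue | (k=5,j=5): S=192.0985, (K−S)⁺=0.0000, hold=0.0000 ⇒ V=0.0000 continue  boundary S*=82.0312
step 4: (k=4,j=0): S=53.6051, (K−S)⁺=62.7149, hold=61.3272 ⇒ V=62.7149 exercise | (k=4,j=1): S=71.1849, (K−S)⁺=45.1351, hold=43.7474 ⇒ V=45.1351 exercise | (k=4,j=2): S=94.5300, (K−S)⁺=21.7900, hold=22.0189 ⇒ V=22.0189 continue | (k=4,j=3): S=125.5311, (K−S)⁺=0.0000, hold=5.1698 ⇒ V=5.1698 continue | (k=4,j=4): S=166.6990, (K−S)⁺=0.0000, hold=0.0000 ⇒ V=0.0000 continue  boundary S*=71.1849
step 3: (k=3,j=0): S=61.7728, (K−S)⁺=54.5472, hold=53.1595 ⇒ V=54.5472 exercise | (k=3,j=1): S=82.0312, (K−S)⁺=34.2888, hold=33.0158 ⇒ V=34.2888 exercise | (k=3,j=2): S=108.9333, (K−S)⁺=7.3867, hold=13.3151 ⇒ V=13.3151 continue | (k=3,j=3): S=144.6579, (K−S)⁺=0.0000, hold=2.5181 ⇒ V=2.5181 continue  boundary S*=82.0312
step 2: (k=2,j=0): S=71.1849, (K−S)⁺=45.1351, hold=43.7474 ⇒ V=45.1351 exercise | (k=2,j=1): S=94.5300, (K−S)⁺=21.7900, hold=23.3723 ⇒ V=23.3723 continue | (k=2,j=2): S=125.5311, (K−S)⁺=0.0000, hold=7.7472 ⇒ V=7.7472 continue  boundary S*=71.1849
step 1: (k=1,j=0): S=82.0312, (K−S)⁺=34.2888, hold=33.6939 ⇒ V=34.2888 exercise | (k=1,j=1): S=108.9333, (K−S)⁺=7.3867, hold=15.2656 ⇒ V=15.2656 continue  boundary S*=82.0312
step 0: (k=0,j=0): S=94.5300, (K−S)⁺=21.7900, hold=24.3495 ⇒ V=24.3495 continue  boundary S*=-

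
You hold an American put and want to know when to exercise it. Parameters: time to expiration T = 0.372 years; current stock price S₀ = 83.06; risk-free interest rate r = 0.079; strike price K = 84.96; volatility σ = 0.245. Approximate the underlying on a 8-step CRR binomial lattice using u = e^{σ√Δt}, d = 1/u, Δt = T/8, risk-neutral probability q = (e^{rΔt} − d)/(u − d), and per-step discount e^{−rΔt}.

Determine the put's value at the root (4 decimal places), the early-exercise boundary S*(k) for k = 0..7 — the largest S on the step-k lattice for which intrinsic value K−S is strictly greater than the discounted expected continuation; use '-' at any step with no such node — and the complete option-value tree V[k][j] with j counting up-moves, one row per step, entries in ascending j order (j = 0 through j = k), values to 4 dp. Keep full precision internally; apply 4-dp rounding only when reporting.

params: Δt=0.04650 u=1.05425 d=0.94854 q=0.52161 e^(-rΔt)=0.99633
t_8 payoffs: 30.5302 24.4642 17.7221 10.2286 1.9000 0.0000 0.0000 0.0000 0.0000
t_7: node(7,0) S=57.3827 payoff=27.5773 vs cont=27.2658 → 27.5773 [stop]  node(7,1) S=63.7779 payoff=21.1821 vs cont=20.8706 → 21.1821 [stop]  node(7,2) S=70.8857 payoff=14.0743 vs cont=13.7628 → 14.0743 [stop]  node(7,3) S=78.7857 payoff=6.1743 vs cont=5.8628 → 6.1743 [stop]  node(7,4) S=87.5662 payoff=0.0000 vs cont=0.9056 → 0.9056 [wait]  node(7,5) S=97.3252 payoff=0.0000 vs cont=0.0000 → 0.0000 [wait]  node(7,6) S=108.1718 payoff=0.0000 vs cont=0.0000 → 0.0000 [wait]  node(7,7) S=120.2272 payoff=0.0000 vs cont=0.0000 → 0.0000 [wait]  ⇒ S*(7)=78.7857
t_6: node(6,0) S=60.4958 payoff=24.4642 vs cont=24.1526 → 24.4642 [stop]  node(6,1) S=67.2379 payoff=17.7221 vs cont=17.4105 → 17.7221 [stop]  node(6,2) S=74.7314 payoff=10.2286 vs cont=9.9171 → 10.2286 [stop]  node(6,3) S=83.0600 payoff=1.9000 vs cont=3.4135 → 3.4135 [wait]  node(6,4) S=92.3168 payoff=0.0000 vs cont=0.4316 → 0.4316 [wait]  node(6,5) S=102.6052 payoff=0.0000 vs cont=0.0000 → 0.0000 [wait]  node(6,6) S=114.0403 payoff=0.0000 vs cont=0.0000 → 0.0000 [wait]  ⇒ S*(6)=74.7314
t_5: node(5,0) S=63.7779 payoff=21.1821 vs cont=20.8706 → 21.1821 [stop]  node(5,1) S=70.8857 payoff=14.0743 vs cont=13.7628 → 14.0743 [stop]  node(5,2) S=78.7857 payoff=6.1743 vs cont=6.6493 → 6.6493 [wait]  node(5,3) S=87.5662 payoff=0.0000 vs cont=1.8513 → 1.8513 [wait]  node(5,4) S=97.3252 payoff=0.0000 vs cont=0.2057 → 0.2057 [wait]  node(5,5) S=108.1718 payoff=0.0000 vs cont=0.0000 → 0.0000 [wait]  ⇒ S*(5)=70.8857
t_4: node(4,0) S=67.2379 payoff=17.7221 vs cont=17.4105 → 17.7221 [stop]  node(4,1) S=74.7314 payoff=10.2286 vs cont=10.1640 → 10.2286 [stop]  node(4,2) S=83.0600 payoff=1.9000 vs cont=4.1314 → 4.1314 [wait]  node(4,3) S=92.3168 payoff=0.0000 vs cont=0.9893 → 0.9893 [wait]  node(4,4) S=102.6052 payoff=0.0000 vs cont=0.0981 → 0.0981 [wait]  ⇒ S*(4)=74.7314
t_3: node(3,0) S=70.8857 payoff=14.0743 vs cont=13.7628 → 14.0743 [stop]  node(3,1) S=78.7857 payoff=6.1743 vs cont=7.0224 → 7.0224 [wait]  node(3,2) S=87.5662 payoff=0.0000 vs cont=2.4834 → 2.4834 [wait]  node(3,3) S=97.3252 payoff=0.0000 vs cont=0.5225 → 0.5225 [wait]  ⇒ S*(3)=70.8857
t_2: node(2,0) S=74.7314 payoff=10.2286 vs cont=10.3579 → 10.3579 [wait]  node(2,1) S=83.0600 payoff=1.9000 vs cont=4.6377 → 4.6377 [wait]  node(2,2) S=92.3168 payoff=0.0000 vs cont=1.4552 → 1.4552 [wait]  ⇒ S*(2)=-
t_1: node(1,0) S=78.7857 payoff=6.1743 vs cont=7.3471 → 7.3471 [wait]  node(1,1) S=87.5662 payoff=0.0000 vs cont=2.9668 → 2.9668 [wait]  ⇒ S*(1)=-
t_0: node(0,0) S=83.0600 payoff=1.9000 vs cont=5.0437 → 5.0437 [wait]  ⇒ S*(0)=-

price = 5.0437
boundary = - - - 70.8857 74.7314 70.8857 74.7314 78.7857
tree:
5.0437
7.3471 2.9668
10.3579 4.6377 1.4552
14.0743 7.0224 2.4834 0.5225
17.7221 10.2286 4.1314 0.9893 0.0981
21.1821 14.0743 6.6493 1.8513 0.2057 0.0000
24.4642 17.7221 10.2286 3.4135 0.4316 0.0000 0.0000
27.5773 21.1821 14.0743 6.1743 0.9056 0.0000 0.0000 0.0000
30.5302 24.4642 17.7221 10.2286 1.9000 0.0000 0.0000 0.0000 0.0000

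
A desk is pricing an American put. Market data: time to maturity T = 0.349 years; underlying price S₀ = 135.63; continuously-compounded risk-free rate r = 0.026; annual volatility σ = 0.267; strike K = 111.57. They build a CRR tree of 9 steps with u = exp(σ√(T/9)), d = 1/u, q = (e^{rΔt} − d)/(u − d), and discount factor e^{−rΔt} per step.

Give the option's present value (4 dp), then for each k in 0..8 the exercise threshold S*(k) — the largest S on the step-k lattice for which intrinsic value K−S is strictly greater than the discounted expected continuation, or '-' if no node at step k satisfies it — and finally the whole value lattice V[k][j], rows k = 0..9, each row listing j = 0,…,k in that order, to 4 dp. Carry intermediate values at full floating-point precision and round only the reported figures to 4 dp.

price = 0.9114
boundary = - - - - - - - 93.8676 98.9350
tree:
0.9114
1.5066 0.3094
2.4464 0.5565 0.0595
3.8875 0.9897 0.1182 0.0000
6.0168 1.7357 0.2350 0.0000 0.0000
9.0131 2.9899 0.4671 0.0000 0.0000 0.0000
12.9598 5.0282 0.9285 0.0000 0.0000 0.0000 0.0000
17.7024 8.1757 1.8458 0.0000 0.0000 0.0000 0.0000 0.0000
22.5102 12.6350 3.6692 0.0000 0.0000 0.0000 0.0000 0.0000 0.0000
27.0718 17.7024 7.2940 0.0000 0.0000 0.0000 0.0000 0.0000 0.0000 0.0000

Δt=0.03878, u=1.05398, d=0.94878, q=0.49645, disc=e^(-rΔt)=0.99899
k=9 terminal: V=max(K-S,0) → 27.0718 17.7024 7.2940 0.0000 0.0000 0.0000 0.0000 0.0000 0.0000 0.0000
k=8: j=0 S=89.0598 intr=22.5102 cont=22.3978 V=22.5102[EX]; j=1 S=98.9350 intr=12.6350 cont=12.5225 V=12.6350[EX]; j=2 S=109.9053 intr=1.6647 cont=3.6692 V=3.6692[hold]; j=3 S=122.0920 intr=0.0000 cont=0.0000 V=0.0000[hold]; j=4 S=135.6300 intr=0.0000 cont=0.0000 V=0.0000[hold]; j=5 S=150.6691 intr=0.0000 cont=0.0000 V=0.0000[hold]; j=6 S=167.3759 intr=0.0000 cont=0.0000 V=0.0000[hold]; j=7 S=185.9351 intr=0.0000 cont=0.0000 V=0.0000[hold]; j=8 S=206.5522 intr=0.0000 cont=0.0000 V=0.0000[hold]  S*(8)=98.9350
k=7: j=0 S=93.8676 intr=17.7024 cont=17.5899 V=17.7024[EX]; j=1 S=104.2760 intr=7.2940 cont=8.1757 V=8.1757[hold]; j=2 S=115.8385 intr=0.0000 cont=1.8458 V=1.8458[hold]; j=3 S=128.6831 intr=0.0000 cont=0.0000 V=0.0000[hold]; j=4 S=142.9519 intr=0.0000 cont=0.0000 V=0.0000[hold]; j=5 S=158.8029 intr=0.0000 cont=0.0000 V=0.0000[hold]; j=6 S=176.4116 intr=0.0000 cont=0.0000 V=0.0000[hold]; j=7 S=195.9727 intr=0.0000 cont=0.0000 V=0.0000[hold]  S*(7)=93.8676
k=6: j=0 S=98.9350 intr=12.6350 cont=12.9598 V=12.9598[hold]; j=1 S=109.9053 intr=1.6647 cont=5.0282 V=5.0282[hold]; j=2 S=122.0920 intr=0.0000 cont=0.9285 V=0.9285[hold]; j=3 S=135.6300 intr=0.0000 cont=0.0000 V=0.0000[hold]; j=4 S=150.6691 intr=0.0000 cont=0.0000 V=0.0000[hold]; j=5 S=167.3759 intr=0.0000 cont=0.0000 V=0.0000[hold]; j=6 S=185.9351 intr=0.0000 cont=0.0000 V=0.0000[hold]  S*(6)=-
k=5: j=0 S=104.2760 intr=7.2940 cont=9.0131 V=9.0131[hold]; j=1 S=115.8385 intr=0.0000 cont=2.9899 V=2.9899[hold]; j=2 S=128.6831 intr=0.0000 cont=0.4671 V=0.4671[hold]; j=3 S=142.9519 intr=0.0000 cont=0.0000 V=0.0000[hold]; j=4 S=158.8029 intr=0.0000 cont=0.0000 V=0.0000[hold]; j=5 S=176.4116 intr=0.0000 cont=0.0000 V=0.0000[hold]  S*(5)=-
k=4: j=0 S=109.9053 intr=1.6647 cont=6.0168 V=6.0168[hold]; j=1 S=122.0920 intr=0.0000 cont=1.7357 V=1.7357[hold]; j=2 S=135.6300 intr=0.0000 cont=0.2350 V=0.2350[hold]; j=3 S=150.6691 intr=0.0000 cont=0.0000 V=0.0000[hold]; j=4 S=167.3759 intr=0.0000 cont=0.0000 V=0.0000[hold]  S*(4)=-
k=3: j=0 S=115.8385 intr=0.0000 cont=3.8875 V=3.8875[hold]; j=1 S=128.6831 intr=0.0000 cont=0.9897 V=0.9897[hold]; j=2 S=142.9519 intr=0.0000 cont=0.1182 V=0.1182[hold]; j=3 S=158.8029 intr=0.0000 cont=0.0000 V=0.0000[hold]  S*(3)=-
k=2: j=0 S=122.0920 intr=0.0000 cont=2.4464 V=2.4464[hold]; j=1 S=135.6300 intr=0.0000 cont=0.5565 V=0.5565[hold]; j=2 S=150.6691 intr=0.0000 cont=0.0595 V=0.0595[hold]  S*(2)=-
k=1: j=0 S=128.6831 intr=0.0000 cont=1.5066 V=1.5066[hold]; j=1 S=142.9519 intr=0.0000 cont=0.3094 V=0.3094[hold]  S*(1)=-
k=0: j=0 S=135.6300 intr=0.0000 cont=0.9114 V=0.9114[hold]  S*(0)=-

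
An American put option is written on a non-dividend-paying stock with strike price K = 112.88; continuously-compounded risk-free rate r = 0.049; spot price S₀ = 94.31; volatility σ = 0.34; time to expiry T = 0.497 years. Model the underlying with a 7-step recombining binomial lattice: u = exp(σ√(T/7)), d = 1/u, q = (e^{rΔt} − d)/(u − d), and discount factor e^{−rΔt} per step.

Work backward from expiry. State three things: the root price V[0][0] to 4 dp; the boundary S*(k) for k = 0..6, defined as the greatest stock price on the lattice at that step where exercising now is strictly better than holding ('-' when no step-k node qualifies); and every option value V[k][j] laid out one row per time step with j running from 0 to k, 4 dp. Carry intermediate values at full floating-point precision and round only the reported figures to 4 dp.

params: Δt=0.07100 u=1.09483 d=0.91339 q=0.49657 e^(-rΔt)=0.99653
t_7 payoffs: 62.8603 52.9242 41.0142 26.7385 9.6269 0.0000 0.0000 0.0000
t_6: node(6,0) S=54.7629 payoff=58.1171 vs cont=57.7251 → 58.1171 [stop]  node(6,1) S=65.6412 payoff=47.2388 vs cont=46.8467 → 47.2388 [stop]  node(6,2) S=78.6805 payoff=34.1995 vs cont=33.8075 → 34.1995 [stop]  node(6,3) S=94.3100 payoff=18.5700 vs cont=18.1780 → 18.5700 [stop]  node(6,4) S=113.0442 payoff=0.0000 vs cont=4.8296 → 4.8296 [wait]  node(6,5) S=135.4998 payoff=0.0000 vs cont=0.0000 → 0.0000 [wait]  node(6,6) S=162.4162 payoff=0.0000 vs cont=0.0000 → 0.0000 [wait]  ⇒ S*(6)=94.3100
t_5: node(5,0) S=59.9558 payoff=52.9242 vs cont=52.5321 → 52.9242 [stop]  node(5,1) S=71.8658 payoff=41.0142 vs cont=40.6222 → 41.0142 [stop]  node(5,2) S=86.1415 payoff=26.7385 vs cont=26.3465 → 26.7385 [stop]  node(5,3) S=103.2531 payoff=9.6269 vs cont=11.7061 → 11.7061 [wait]  node(5,4) S=123.7638 payoff=0.0000 vs cont=2.4229 → 2.4229 [wait]  node(5,5) S=148.3488 payoff=0.0000 vs cont=0.0000 → 0.0000 [wait]  ⇒ S*(5)=86.1415
t_4: node(4,0) S=65.6412 payoff=47.2388 vs cont=46.8467 → 47.2388 [stop]  node(4,1) S=78.6805 payoff=34.1995 vs cont=33.8075 → 34.1995 [stop]  node(4,2) S=94.3100 payoff=18.5700 vs cont=19.2068 → 19.2068 [wait]  node(4,3) S=113.0442 payoff=0.0000 vs cont=7.0716 → 7.0716 [wait]  node(4,4) S=135.4998 payoff=0.0000 vs cont=1.2155 → 1.2155 [wait]  ⇒ S*(4)=78.6805
t_3: node(3,0) S=71.8658 payoff=41.0142 vs cont=40.6222 → 41.0142 [stop]  node(3,1) S=86.1415 payoff=26.7385 vs cont=26.6616 → 26.7385 [stop]  node(3,2) S=103.2531 payoff=9.6269 vs cont=13.1350 → 13.1350 [wait]  node(3,3) S=123.7638 payoff=0.0000 vs cont=4.1492 → 4.1492 [wait]  ⇒ S*(3)=86.1415
t_2: node(2,0) S=78.6805 payoff=34.1995 vs cont=33.8075 → 34.1995 [stop]  node(2,1) S=94.3100 payoff=18.5700 vs cont=19.9140 → 19.9140 [wait]  node(2,2) S=113.0442 payoff=0.0000 vs cont=8.6428 → 8.6428 [wait]  ⇒ S*(2)=78.6805
t_1: node(1,0) S=86.1415 payoff=26.7385 vs cont=27.0115 → 27.0115 [wait]  node(1,1) S=103.2531 payoff=9.6269 vs cont=14.2673 → 14.2673 [wait]  ⇒ S*(1)=-
t_0: node(0,0) S=94.3100 payoff=18.5700 vs cont=20.6112 → 20.6112 [wait]  ⇒ S*(0)=-

price = 20.6112
boundary = - - 78.6805 86.1415 78.6805 86.1415 94.3100
tree:
20.6112
27.0115 14.2673
34.1995 19.9140 8.6428
41.0142 26.7385 13.1350 4.1492
47.2388 34.1995 19.2068 7.0716 1.2155
52.9242 41.0142 26.7385 11.7061 2.4229 0.0000
58.1171 47.2388 34.1995 18.5700 4.8296 0.0000 0.0000
62.8603 52.9242 41.0142 26.7385 9.6269 0.0000 0.0000 0.0000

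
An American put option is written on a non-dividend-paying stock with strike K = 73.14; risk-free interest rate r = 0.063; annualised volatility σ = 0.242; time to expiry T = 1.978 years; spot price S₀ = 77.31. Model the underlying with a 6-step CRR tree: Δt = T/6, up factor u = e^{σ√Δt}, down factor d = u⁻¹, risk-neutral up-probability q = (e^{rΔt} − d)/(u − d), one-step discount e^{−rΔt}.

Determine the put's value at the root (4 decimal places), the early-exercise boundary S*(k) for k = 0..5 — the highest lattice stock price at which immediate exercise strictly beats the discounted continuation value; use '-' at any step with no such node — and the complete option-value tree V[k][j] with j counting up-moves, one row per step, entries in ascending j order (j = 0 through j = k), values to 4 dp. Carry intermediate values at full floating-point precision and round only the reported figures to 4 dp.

price = 5.1990
boundary = - - 58.5527 50.9568 58.5527 50.9568
tree:
5.1990
8.8727 2.2788
14.5873 4.3607 0.5980
22.1832 8.1275 1.3289 0.0000
28.7936 14.5873 2.9534 0.0000 0.0000
34.5466 22.1832 6.5637 0.0000 0.0000 0.0000
39.5532 28.7936 14.5873 0.0000 0.0000 0.0000 0.0000

Δt=0.32967  u=1.14906  d=0.87027  q=0.54059  discount=0.97945
step 6 (expiry): payoffs max(K−S,0) = 39.5532 28.7936 14.5873 0.0000 0.0000 0.0000 0.0000
step 5: (k=5,j=0): S=38.5934, (K−S)⁺=34.5466, hold=33.0432 ⇒ V=34.5466 exercise | (k=5,j=1): S=50.9568, (K−S)⁺=22.1832, hold=20.6798 ⇒ V=22.1832 exercise | (k=5,j=2): S=67.2808, (K−S)⁺=5.8592, hold=6.5637 ⇒ V=6.5637 continue | (k=5,j=3): S=88.8342, (K−S)⁺=0.0000, hold=0.0000 ⇒ V=0.0000 continue | (k=5,j=4): S=117.2922, (K−S)⁺=0.0000, hold=0.0000 ⇒ V=0.0000 continue | (k=5,j=5): S=154.8666, (K−S)⁺=0.0000, hold=0.0000 ⇒ V=0.0000 continue  boundary S*=50.9568
step 4: (k=4,j=0): S=44.3464, (K−S)⁺=28.7936, hold=27.2903 ⇒ V=28.7936 exercise | (k=4,j=1): S=58.5527, (K−S)⁺=14.5873, hold=13.4570 ⇒ V=14.5873 exercise | (k=4,j=2): S=77.3100, (K−S)⁺=0.0000, hold=2.9534 ⇒ V=2.9534 continue | (k=4,j=3): S=102.0762, (K−S)⁺=0.0000, hold=0.0000 ⇒ V=0.0000 continue | (k=4,j=4): S=134.7763, (K−S)⁺=0.0000, hold=0.0000 ⇒ V=0.0000 continue  boundary S*=58.5527
step 3: (k=3,j=0): S=50.9568, (K−S)⁺=22.1832, hold=20.6798 ⇒ V=22.1832 exercise | (k=3,j=1): S=67.2808, (K−S)⁺=5.8592, hold=8.1275 ⇒ V=8.1275 continue | (k=3,j=2): S=88.8342, (K−S)⁺=0.0000, hold=1.3289 ⇒ V=1.3289 continue | (k=3,j=3): S=117.2922, (K−S)⁺=0.0000, hold=0.0000 ⇒ V=0.0000 continue  boundary S*=50.9568
step 2: (k=2,j=0): S=58.5527, (K−S)⁺=14.5873, hold=14.2850 ⇒ V=14.5873 exercise | (k=2,j=1): S=77.3100, (K−S)⁺=0.0000, hold=4.3607 ⇒ V=4.3607 continue | (k=2,j=2): S=102.0762, (K−S)⁺=0.0000, hold=0.5980 ⇒ V=0.5980 continue  boundary S*=58.5527
step 1: (k=1,j=0): S=67.2808, (K−S)⁺=5.8592, hold=8.8727 ⇒ V=8.8727 continue | (k=1,j=1): S=88.8342, (K−S)⁺=0.0000, hold=2.2788 ⇒ V=2.2788 continue  boundary S*=-
step 0: (k=0,j=0): S=77.3100, (K−S)⁺=0.0000, hold=5.1990 ⇒ V=5.1990 continue  boundary S*=-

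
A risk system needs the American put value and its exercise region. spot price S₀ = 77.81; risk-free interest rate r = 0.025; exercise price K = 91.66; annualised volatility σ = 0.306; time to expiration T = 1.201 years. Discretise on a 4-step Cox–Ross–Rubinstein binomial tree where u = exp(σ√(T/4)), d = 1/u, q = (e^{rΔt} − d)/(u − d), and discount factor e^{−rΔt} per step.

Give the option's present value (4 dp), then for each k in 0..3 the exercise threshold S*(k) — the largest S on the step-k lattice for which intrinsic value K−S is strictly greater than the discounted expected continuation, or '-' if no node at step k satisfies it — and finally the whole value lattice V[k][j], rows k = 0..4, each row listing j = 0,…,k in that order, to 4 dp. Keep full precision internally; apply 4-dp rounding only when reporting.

params: Δt=0.30025 u=1.18255 d=0.84563 q=0.48054 e^(-rΔt)=0.99252
t_4 payoffs: 51.8715 36.0188 13.8500 0.0000 0.0000
t_3: node(3,0) S=47.0519 payoff=44.6081 vs cont=43.9227 → 44.6081 [stop]  node(3,1) S=65.7985 payoff=25.8615 vs cont=25.1761 → 25.8615 [stop]  node(3,2) S=92.0142 payoff=0.0000 vs cont=7.1407 → 7.1407 [wait]  node(3,3) S=128.6749 payoff=0.0000 vs cont=0.0000 → 0.0000 [wait]  ⇒ S*(3)=65.7985
t_2: node(2,0) S=55.6412 payoff=36.0188 vs cont=35.3333 → 36.0188 [stop]  node(2,1) S=77.8100 payoff=13.8500 vs cont=16.7392 → 16.7392 [wait]  node(2,2) S=108.8114 payoff=0.0000 vs cont=3.6815 → 3.6815 [wait]  ⇒ S*(2)=55.6412
t_1: node(1,0) S=65.7985 payoff=25.8615 vs cont=26.5541 → 26.5541 [wait]  node(1,1) S=92.0142 payoff=0.0000 vs cont=10.3862 → 10.3862 [wait]  ⇒ S*(1)=-
t_0: node(0,0) S=77.8100 payoff=13.8500 vs cont=18.6442 → 18.6442 [wait]  ⇒ S*(0)=-

price = 18.6442
boundary = - - 55.6412 65.7985
tree:
18.6442
26.5541 10.3862
36.0188 16.7392 3.6815
44.6081 25.8615 7.1407 0.0000
51.8715 36.0188 13.8500 0.0000 0.0000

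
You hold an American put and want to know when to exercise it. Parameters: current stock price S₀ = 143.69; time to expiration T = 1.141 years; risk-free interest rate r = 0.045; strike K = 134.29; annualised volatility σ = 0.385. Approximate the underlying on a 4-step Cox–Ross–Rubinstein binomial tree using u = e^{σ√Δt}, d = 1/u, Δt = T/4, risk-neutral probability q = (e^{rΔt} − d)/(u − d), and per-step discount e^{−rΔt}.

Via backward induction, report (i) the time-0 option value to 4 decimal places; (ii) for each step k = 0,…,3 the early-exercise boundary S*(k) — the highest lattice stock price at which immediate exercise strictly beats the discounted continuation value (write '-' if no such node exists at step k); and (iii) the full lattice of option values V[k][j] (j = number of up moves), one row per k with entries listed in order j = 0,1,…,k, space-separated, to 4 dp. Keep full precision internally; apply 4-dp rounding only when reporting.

price = 15.3002
boundary = - - 95.2410 77.5394
tree:
15.3002
24.9248 5.2842
39.0490 10.2925 0.0000
56.7506 20.0477 0.0000 0.0000
71.1621 39.0490 0.0000 0.0000 0.0000

params: Δt=0.28525 u=1.22829 d=0.81414 q=0.47997 e^(-rΔt)=0.98725
t_4 payoffs: 71.1621 39.0490 0.0000 0.0000 0.0000
t_3: node(3,0) S=77.5394 payoff=56.7506 vs cont=55.0378 → 56.7506 [stop]  node(3,1) S=116.9837 payoff=17.3063 vs cont=20.0477 → 20.0477 [wait]  node(3,2) S=176.4932 payoff=0.0000 vs cont=0.0000 → 0.0000 [wait]  node(3,3) S=266.2751 payoff=0.0000 vs cont=0.0000 → 0.0000 [wait]  ⇒ S*(3)=77.5394
t_2: node(2,0) S=95.2410 payoff=39.0490 vs cont=38.6352 → 39.0490 [stop]  node(2,1) S=143.6900 payoff=0.0000 vs cont=10.2925 → 10.2925 [wait]  node(2,2) S=216.7850 payoff=0.0000 vs cont=0.0000 → 0.0000 [wait]  ⇒ S*(2)=95.2410
t_1: node(1,0) S=116.9837 payoff=17.3063 vs cont=24.9248 → 24.9248 [wait]  node(1,1) S=176.4932 payoff=0.0000 vs cont=5.2842 → 5.2842 [wait]  ⇒ S*(1)=-
t_0: node(0,0) S=143.6900 payoff=0.0000 vs cont=15.3002 → 15.3002 [wait]  ⇒ S*(0)=-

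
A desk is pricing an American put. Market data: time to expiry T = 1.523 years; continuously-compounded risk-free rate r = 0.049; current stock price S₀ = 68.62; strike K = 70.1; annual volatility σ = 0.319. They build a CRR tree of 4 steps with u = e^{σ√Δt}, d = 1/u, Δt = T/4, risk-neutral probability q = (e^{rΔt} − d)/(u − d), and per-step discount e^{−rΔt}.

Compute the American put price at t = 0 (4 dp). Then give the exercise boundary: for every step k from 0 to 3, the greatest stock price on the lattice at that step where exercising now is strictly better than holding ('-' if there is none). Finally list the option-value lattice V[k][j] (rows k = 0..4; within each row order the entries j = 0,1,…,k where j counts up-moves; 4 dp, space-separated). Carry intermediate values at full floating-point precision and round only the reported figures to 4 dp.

price = 9.2853
boundary = - - 46.2891 56.3592
tree:
9.2853
15.2047 3.6805
23.8109 7.1204 0.3586
32.0817 13.7408 0.7285 0.0000
38.8747 23.8109 1.4800 0.0000 0.0000

Δt=0.38075  u=1.21755  d=0.82132  q=0.49848  discount=0.98152
step 4 (expiry): payoffs max(K−S,0) = 38.8747 23.8109 1.4800 0.0000 0.0000
step 3: (k=3,j=0): S=38.0183, (K−S)⁺=32.0817, hold=30.7860 ⇒ V=32.0817 exercise | (k=3,j=1): S=56.3592, (K−S)⁺=13.7408, hold=12.4451 ⇒ V=13.7408 exercise | (k=3,j=2): S=83.5481, (K−S)⁺=0.0000, hold=0.7285 ⇒ V=0.7285 continue | (k=3,j=3): S=123.8536, (K−S)⁺=0.0000, hold=0.0000 ⇒ V=0.0000 continue  boundary S*=56.3592
step 2: (k=2,j=0): S=46.2891, (K−S)⁺=23.8109, hold=22.5152 ⇒ V=23.8109 exercise | (k=2,j=1): S=68.6200, (K−S)⁺=1.4800, hold=7.1204 ⇒ V=7.1204 continue | (k=2,j=2): S=101.7238, (K−S)⁺=0.0000, hold=0.3586 ⇒ V=0.3586 continue  boundary S*=46.2891
step 1: (k=1,j=0): S=56.3592, (K−S)⁺=13.7408, hold=15.2047 ⇒ V=15.2047 continue | (k=1,j=1): S=83.5481, (K−S)⁺=0.0000, hold=3.6805 ⇒ V=3.6805 continue  boundary S*=-
step 0: (k=0,j=0): S=68.6200, (K−S)⁺=1.4800, hold=9.2853 ⇒ V=9.2853 continue  boundary S*=-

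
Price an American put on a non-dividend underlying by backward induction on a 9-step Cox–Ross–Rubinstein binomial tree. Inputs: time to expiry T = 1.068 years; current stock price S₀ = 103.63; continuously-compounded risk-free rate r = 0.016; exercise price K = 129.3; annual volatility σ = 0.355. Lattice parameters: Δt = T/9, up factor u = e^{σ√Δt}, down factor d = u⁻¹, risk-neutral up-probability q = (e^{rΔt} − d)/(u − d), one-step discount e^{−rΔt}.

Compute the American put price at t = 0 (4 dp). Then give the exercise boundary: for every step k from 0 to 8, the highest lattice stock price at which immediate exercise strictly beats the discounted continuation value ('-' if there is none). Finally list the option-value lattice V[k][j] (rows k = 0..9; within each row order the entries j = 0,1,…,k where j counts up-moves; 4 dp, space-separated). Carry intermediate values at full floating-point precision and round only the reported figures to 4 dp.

Δt=0.11867, u=1.13008, d=0.88489, q=0.47722, disc=e^(-rΔt)=0.99810
k=9 terminal: V=max(K-S,0) → 94.8258 85.2734 73.0743 57.4949 37.5987 12.1896 0.0000 0.0000 0.0000 0.0000
k=8: j=0 S=38.9587 intr=90.3413 cont=90.0960 V=90.3413[EX]; j=1 S=49.7537 intr=79.5463 cont=79.3011 V=79.5463[EX]; j=2 S=63.5397 intr=65.7603 cont=65.5150 V=65.7603[EX]; j=3 S=81.1457 intr=48.1543 cont=47.9091 V=48.1543[EX]; j=4 S=103.6300 intr=25.6700 cont=25.4247 V=25.6700[EX]; j=5 S=132.3444 intr=0.0000 cont=6.3604 V=6.3604[hold]; j=6 S=169.0152 intr=0.0000 cont=0.0000 V=0.0000[hold]; j=7 S=215.8470 intr=0.0000 cont=0.0000 V=0.0000[hold]; j=8 S=275.6552 intr=0.0000 cont=0.0000 V=0.0000[hold]  S*(8)=103.6300
k=7: j=0 S=44.0266 intr=85.2734 cont=85.0282 V=85.2734[EX]; j=1 S=56.2257 intr=73.0743 cont=72.8290 V=73.0743[EX]; j=2 S=71.8051 intr=57.4949 cont=57.2496 V=57.4949[EX]; j=3 S=91.7013 intr=37.5987 cont=37.3535 V=37.5987[EX]; j=4 S=117.1104 intr=12.1896 cont=16.4239 V=16.4239[hold]; j=5 S=149.5601 intr=0.0000 cont=3.3188 V=3.3188[hold]; j=6 S=191.0011 intr=0.0000 cont=0.0000 V=0.0000[hold]; j=7 S=243.9249 intr=0.0000 cont=0.0000 V=0.0000[hold]  S*(7)=91.7013
k=6: j=0 S=49.7537 intr=79.5463 cont=79.3011 V=79.5463[EX]; j=1 S=63.5397 intr=65.7603 cont=65.5150 V=65.7603[EX]; j=2 S=81.1457 intr=48.1543 cont=47.9091 V=48.1543[EX]; j=3 S=103.6300 intr=25.6700 cont=27.4416 V=27.4416[hold]; j=4 S=132.3444 intr=0.0000 cont=10.1507 V=10.1507[hold]; j=5 S=169.0152 intr=0.0000 cont=1.7317 V=1.7317[hold]; j=6 S=215.8470 intr=0.0000 cont=0.0000 V=0.0000[hold]  S*(6)=81.1457
k=5: j=0 S=56.2257 intr=73.0743 cont=72.8290 V=73.0743[EX]; j=1 S=71.8051 intr=57.4949 cont=57.2496 V=57.4949[EX]; j=2 S=91.7013 intr=37.5987 cont=38.1973 V=38.1973[hold]; j=3 S=117.1104 intr=12.1896 cont=19.1537 V=19.1537[hold]; j=4 S=149.5601 intr=0.0000 cont=6.1214 V=6.1214[hold]; j=5 S=191.0011 intr=0.0000 cont=0.9036 V=0.9036[hold]  S*(5)=71.8051
k=4: j=0 S=63.5397 intr=65.7603 cont=65.5150 V=65.7603[EX]; j=1 S=81.1457 intr=48.1543 cont=48.1942 V=48.1942[hold]; j=2 S=103.6300 intr=25.6700 cont=29.0542 V=29.0542[hold]; j=3 S=132.3444 intr=0.0000 cont=12.9099 V=12.9099[hold]; j=4 S=169.0152 intr=0.0000 cont=3.6245 V=3.6245[hold]  S*(4)=63.5397
k=3: j=0 S=71.8051 intr=57.4949 cont=57.2686 V=57.4949[EX]; j=1 S=91.7013 intr=37.5987 cont=38.9862 V=38.9862[hold]; j=2 S=117.1104 intr=12.1896 cont=21.3094 V=21.3094[hold]; j=3 S=149.5601 intr=0.0000 cont=8.4627 V=8.4627[hold]  S*(3)=71.8051
k=2: j=0 S=81.1457 intr=48.1543 cont=48.5699 V=48.5699[hold]; j=1 S=103.6300 intr=25.6700 cont=30.4926 V=30.4926[hold]; j=2 S=132.3444 intr=0.0000 cont=15.1499 V=15.1499[hold]  S*(2)=-
k=1: j=0 S=91.7013 intr=37.5987 cont=39.8673 V=39.8673[hold]; j=1 S=117.1104 intr=12.1896 cont=23.1268 V=23.1268[hold]  S*(1)=-
k=0: j=0 S=103.6300 intr=25.6700 cont=31.8180 V=31.8180[hold]  S*(0)=-

price = 31.8180
boundary = - - - 71.8051 63.5397 71.8051 81.1457 91.7013 103.6300
tree:
31.8180
39.8673 23.1268
48.5699 30.4926 15.1499
57.4949 38.9862 21.3094 8.4627
65.7603 48.1942 29.0542 12.9099 3.6245
73.0743 57.4949 38.1973 19.1537 6.1214 0.9036
79.5463 65.7603 48.1543 27.4416 10.1507 1.7317 0.0000
85.2734 73.0743 57.4949 37.5987 16.4239 3.3188 0.0000 0.0000
90.3413 79.5463 65.7603 48.1543 25.6700 6.3604 0.0000 0.0000 0.0000
94.8258 85.2734 73.0743 57.4949 37.5987 12.1896 0.0000 0.0000 0.0000 0.0000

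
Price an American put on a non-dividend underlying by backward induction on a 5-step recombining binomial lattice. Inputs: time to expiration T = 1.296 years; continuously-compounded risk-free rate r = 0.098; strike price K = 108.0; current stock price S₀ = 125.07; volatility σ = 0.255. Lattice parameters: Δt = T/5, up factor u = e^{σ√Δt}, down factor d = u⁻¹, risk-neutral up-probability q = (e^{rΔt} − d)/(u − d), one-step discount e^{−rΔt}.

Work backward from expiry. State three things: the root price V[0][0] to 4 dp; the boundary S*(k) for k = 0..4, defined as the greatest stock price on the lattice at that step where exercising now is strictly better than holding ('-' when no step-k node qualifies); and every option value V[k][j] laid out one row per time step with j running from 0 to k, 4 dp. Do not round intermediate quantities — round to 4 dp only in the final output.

price = 3.2013
boundary = - - - 84.7240 96.4692
tree:
3.2013
6.4351 0.8711
12.5310 2.0606 0.0000
23.2760 4.8744 0.0000 0.0000
33.5912 11.5308 0.0000 0.0000 0.0000
42.6505 23.2760 0.0000 0.0000 0.0000 0.0000

params: Δt=0.25920 u=1.13863 d=0.87825 q=0.56639 e^(-rΔt)=0.97492
t_5 payoffs: 42.6505 23.2760 0.0000 0.0000 0.0000 0.0000
t_4: node(4,0) S=74.4088 payoff=33.5912 vs cont=30.8824 → 33.5912 [stop]  node(4,1) S=96.4692 payoff=11.5308 vs cont=9.8394 → 11.5308 [stop]  node(4,2) S=125.0700 payoff=0.0000 vs cont=0.0000 → 0.0000 [wait]  node(4,3) S=162.1502 payoff=0.0000 vs cont=0.0000 → 0.0000 [wait]  node(4,4) S=210.2238 payoff=0.0000 vs cont=0.0000 → 0.0000 [wait]  ⇒ S*(4)=96.4692
t_3: node(3,0) S=84.7240 payoff=23.2760 vs cont=20.5672 → 23.2760 [stop]  node(3,1) S=109.8426 payoff=0.0000 vs cont=4.8744 → 4.8744 [wait]  node(3,2) S=142.4083 payoff=0.0000 vs cont=0.0000 → 0.0000 [wait]  node(3,3) S=184.6289 payoff=0.0000 vs cont=0.0000 → 0.0000 [wait]  ⇒ S*(3)=84.7240
t_2: node(2,0) S=96.4692 payoff=11.5308 vs cont=12.5310 → 12.5310 [wait]  node(2,1) S=125.0700 payoff=0.0000 vs cont=2.0606 → 2.0606 [wait]  node(2,2) S=162.1502 payoff=0.0000 vs cont=0.0000 → 0.0000 [wait]  ⇒ S*(2)=-
t_1: node(1,0) S=109.8426 payoff=0.0000 vs cont=6.4351 → 6.4351 [wait]  node(1,1) S=142.4083 payoff=0.0000 vs cont=0.8711 → 0.8711 [wait]  ⇒ S*(1)=-
t_0: node(0,0) S=125.0700 payoff=0.0000 vs cont=3.2013 → 3.2013 [wait]  ⇒ S*(0)=-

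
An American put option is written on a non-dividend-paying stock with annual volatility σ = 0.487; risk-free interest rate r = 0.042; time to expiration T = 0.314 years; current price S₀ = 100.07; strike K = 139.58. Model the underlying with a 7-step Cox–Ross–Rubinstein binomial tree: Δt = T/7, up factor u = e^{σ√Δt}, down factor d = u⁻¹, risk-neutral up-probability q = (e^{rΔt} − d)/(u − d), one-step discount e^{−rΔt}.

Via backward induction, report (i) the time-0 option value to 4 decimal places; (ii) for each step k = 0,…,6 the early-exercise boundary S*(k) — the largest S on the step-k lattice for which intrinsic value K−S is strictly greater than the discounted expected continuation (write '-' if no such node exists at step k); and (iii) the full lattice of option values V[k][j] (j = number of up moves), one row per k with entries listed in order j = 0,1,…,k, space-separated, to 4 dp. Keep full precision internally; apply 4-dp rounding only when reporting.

price = 40.2817
boundary = - 90.2628 81.4168 90.2628 100.0700 110.9427 122.9968
tree:
40.2817
49.3172 30.7814
58.1632 39.7481 21.3176
66.1423 49.3172 29.6753 12.4676
73.3394 58.1632 39.5100 19.2793 5.2357
79.8312 66.1423 49.3172 28.6373 9.3523 0.8561
85.6868 73.3394 58.1632 39.5100 16.5832 1.6602 0.0000
90.9685 79.8312 66.1423 49.3172 28.6373 3.2194 0.0000 0.0000

params: Δt=0.04486 u=1.10865 d=0.90200 q=0.48336 e^(-rΔt)=0.99812
t_7 payoffs: 90.9685 79.8312 66.1423 49.3172 28.6373 3.2194 0.0000 0.0000
t_6: node(6,0) S=53.8932 payoff=85.6868 vs cont=85.4241 → 85.6868 [stop]  node(6,1) S=66.2406 payoff=73.3394 vs cont=73.0767 → 73.3394 [stop]  node(6,2) S=81.4168 payoff=58.1632 vs cont=57.9005 → 58.1632 [stop]  node(6,3) S=100.0700 payoff=39.5100 vs cont=39.2473 → 39.5100 [stop]  node(6,4) S=122.9968 payoff=16.5832 vs cont=16.3205 → 16.5832 [stop]  node(6,5) S=151.1763 payoff=0.0000 vs cont=1.6602 → 1.6602 [wait]  node(6,6) S=185.8119 payoff=0.0000 vs cont=0.0000 → 0.0000 [wait]  ⇒ S*(6)=122.9968
t_5: node(5,0) S=59.7488 payoff=79.8312 vs cont=79.5685 → 79.8312 [stop]  node(5,1) S=73.4377 payoff=66.1423 vs cont=65.8796 → 66.1423 [stop]  node(5,2) S=90.2628 payoff=49.3172 vs cont=49.0544 → 49.3172 [stop]  node(5,3) S=110.9427 payoff=28.6373 vs cont=28.3745 → 28.6373 [stop]  node(5,4) S=136.3606 payoff=3.2194 vs cont=9.3523 → 9.3523 [wait]  node(5,5) S=167.6018 payoff=0.0000 vs cont=0.8561 → 0.8561 [wait]  ⇒ S*(5)=110.9427
t_4: node(4,0) S=66.2406 payoff=73.3394 vs cont=73.0767 → 73.3394 [stop]  node(4,1) S=81.4168 payoff=58.1632 vs cont=57.9005 → 58.1632 [stop]  node(4,2) S=100.0700 payoff=39.5100 vs cont=39.2473 → 39.5100 [stop]  node(4,3) S=122.9968 payoff=16.5832 vs cont=19.2793 → 19.2793 [wait]  node(4,4) S=151.1763 payoff=0.0000 vs cont=5.2357 → 5.2357 [wait]  ⇒ S*(4)=100.0700
t_3: node(3,0) S=73.4377 payoff=66.1423 vs cont=65.8796 → 66.1423 [stop]  node(3,1) S=90.2628 payoff=49.3172 vs cont=49.0544 → 49.3172 [stop]  node(3,2) S=110.9427 payoff=28.6373 vs cont=29.6753 → 29.6753 [wait]  node(3,3) S=136.3606 payoff=3.2194 vs cont=12.4676 → 12.4676 [wait]  ⇒ S*(3)=90.2628
t_2: node(2,0) S=81.4168 payoff=58.1632 vs cont=57.9005 → 58.1632 [stop]  node(2,1) S=100.0700 payoff=39.5100 vs cont=39.7481 → 39.7481 [wait]  node(2,2) S=122.9968 payoff=16.5832 vs cont=21.3176 → 21.3176 [wait]  ⇒ S*(2)=81.4168
t_1: node(1,0) S=90.2628 payoff=49.3172 vs cont=49.1693 → 49.3172 [stop]  node(1,1) S=110.9427 payoff=28.6373 vs cont=30.7814 → 30.7814 [wait]  ⇒ S*(1)=90.2628
t_0: node(0,0) S=100.0700 payoff=39.5100 vs cont=40.2817 → 40.2817 [wait]  ⇒ S*(0)=-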